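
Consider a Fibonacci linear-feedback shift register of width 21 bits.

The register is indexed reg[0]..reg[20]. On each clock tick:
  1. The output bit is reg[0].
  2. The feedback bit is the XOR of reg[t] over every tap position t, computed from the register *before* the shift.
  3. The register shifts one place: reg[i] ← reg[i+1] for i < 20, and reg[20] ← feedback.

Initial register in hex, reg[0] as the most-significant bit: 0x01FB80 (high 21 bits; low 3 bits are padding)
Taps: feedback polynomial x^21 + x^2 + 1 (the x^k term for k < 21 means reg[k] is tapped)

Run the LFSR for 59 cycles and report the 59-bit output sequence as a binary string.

k : reg_k → out_k, fb_k
0: 000000011111101110000 → 0, fb=0
1: 000000111111011100000 → 0, fb=0
2: 000001111110111000000 → 0, fb=0
3: 000011111101110000000 → 0, fb=0
4: 000111111011100000000 → 0, fb=0
5: 001111110111000000000 → 0, fb=1
6: 011111101110000000001 → 0, fb=1
7: 111111011100000000011 → 1, fb=0
8: 111110111000000000110 → 1, fb=0
9: 111101110000000001100 → 1, fb=0
10: 111011100000000011000 → 1, fb=0
11: 110111000000000110000 → 1, fb=1
12: 101110000000001100001 → 1, fb=0
13: 011100000000011000010 → 0, fb=1
14: 111000000000110000101 → 1, fb=0
15: 110000000001100001010 → 1, fb=1
16: 100000000011000010101 → 1, fb=1
17: 000000000110000101011 → 0, fb=0
18: 000000001100001010110 → 0, fb=0
19: 000000011000010101100 → 0, fb=0
20: 000000110000101011000 → 0, fb=0
21: 000001100001010110000 → 0, fb=0
22: 000011000010101100000 → 0, fb=0
23: 000110000101011000000 → 0, fb=0
24: 001100001010110000000 → 0, fb=1
25: 011000010101100000001 → 0, fb=1
26: 110000101011000000011 → 1, fb=1
27: 100001010110000000111 → 1, fb=1
28: 000010101100000001111 → 0, fb=0
29: 000101011000000011110 → 0, fb=0
30: 001010110000000111100 → 0, fb=1
31: 010101100000001111001 → 0, fb=0
32: 101011000000011110010 → 1, fb=0
33: 010110000000111100100 → 0, fb=0
34: 101100000001111001000 → 1, fb=0
35: 011000000011110010000 → 0, fb=1
36: 110000000111100100001 → 1, fb=1
37: 100000001111001000011 → 1, fb=1
38: 000000011110010000111 → 0, fb=0
39: 000000111100100001110 → 0, fb=0
40: 000001111001000011100 → 0, fb=0
41: 000011110010000111000 → 0, fb=0
42: 000111100100001110000 → 0, fb=0
43: 001111001000011100000 → 0, fb=1
44: 011110010000111000001 → 0, fb=1
45: 111100100001110000011 → 1, fb=0
46: 111001000011100000110 → 1, fb=0
47: 110010000111000001100 → 1, fb=1
48: 100100001110000011001 → 1, fb=1
49: 001000011100000110011 → 0, fb=1
50: 010000111000001100111 → 0, fb=0
51: 100001110000011001110 → 1, fb=1
52: 000011100000110011101 → 0, fb=0
53: 000111000001100111010 → 0, fb=0
54: 001110000011001110100 → 0, fb=1
55: 011100000110011101001 → 0, fb=1
56: 111000001100111010011 → 1, fb=0
57: 110000011001110100110 → 1, fb=1
58: 100000110011101001101 → 1, fb=1

00000001111110111000000000110000101011000000011110010000111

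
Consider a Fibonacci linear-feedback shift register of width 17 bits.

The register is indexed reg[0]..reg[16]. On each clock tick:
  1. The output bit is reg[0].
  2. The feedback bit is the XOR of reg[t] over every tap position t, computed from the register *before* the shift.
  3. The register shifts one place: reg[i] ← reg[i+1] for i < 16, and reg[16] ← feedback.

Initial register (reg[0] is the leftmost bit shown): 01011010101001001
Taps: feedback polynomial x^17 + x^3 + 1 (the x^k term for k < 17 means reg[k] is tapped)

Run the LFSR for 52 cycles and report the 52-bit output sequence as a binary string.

tick  register→output (feedback)
  0  01011010101001001→0 (1)
  1  10110101010010011→1 (0)
  2  01101010100100110→0 (0)
  3  11010101001001100→1 (0)
  4  10101010010011000→1 (1)
  5  01010100100110001→0 (1)
  6  10101001001100011→1 (1)
  7  01010010011000111→0 (1)
  8  10100100110001111→1 (1)
  9  01001001100011111→0 (0)
 10  10010011000111110→1 (0)
 11  00100110001111100→0 (0)
 12  01001100011111000→0 (0)
 13  10011000111110000→1 (0)
 14  00110001111100000→0 (1)
 15  01100011111000001→0 (0)
 16  11000111110000010→1 (1)
 17  10001111100000101→1 (1)
 18  00011111000001011→0 (1)
 19  00111110000010111→0 (1)
 20  01111100000101111→0 (1)
 21  11111000001011111→1 (0)
 22  11110000010111110→1 (0)
 23  11100000101111100→1 (1)
 24  11000001011111001→1 (1)
 25  10000010111110011→1 (1)
 26  00000101111100111→0 (0)
 27  00001011111001110→0 (0)
 28  00010111110011100→0 (1)
 29  00101111100111001→0 (0)
 30  01011111001110010→0 (1)
 31  10111110011100101→1 (0)
 32  01111100111001010→0 (1)
 33  11111001110010101→1 (0)
 34  11110011100101010→1 (0)
 35  11100111001010100→1 (1)
 36  11001110010101001→1 (1)
 37  10011100101010011→1 (0)
 38  00111001010100110→0 (1)
 39  01110010101001101→0 (1)
 40  11100101010011011→1 (1)
 41  11001010100110111→1 (1)
 42  10010101001101111→1 (0)
 43  00101010011011110→0 (0)
 44  01010100110111100→0 (1)
 45  10101001101111001→1 (1)
 46  01010011011110011→0 (1)
 47  10100110111100111→1 (1)
 48  01001101111001111→0 (0)
 49  10011011110011110→1 (0)
 50  00110111100111100→0 (1)
 51  01101111001111001→0 (0)

0101101010100100110001111100000101111100111001010100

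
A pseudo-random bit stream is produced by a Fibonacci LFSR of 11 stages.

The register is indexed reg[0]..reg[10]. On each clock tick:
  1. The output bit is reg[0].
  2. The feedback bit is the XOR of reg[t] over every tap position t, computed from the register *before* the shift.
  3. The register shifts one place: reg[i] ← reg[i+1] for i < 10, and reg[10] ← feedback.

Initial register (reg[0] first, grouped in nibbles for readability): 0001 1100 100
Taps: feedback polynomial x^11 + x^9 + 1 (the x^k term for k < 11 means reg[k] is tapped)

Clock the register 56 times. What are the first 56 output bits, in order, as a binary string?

00011100100000110100000001110101010110001000100101000001

tick  register→output (feedback)
  0  00011100100→0 (0)
  1  00111001000→0 (0)
  2  01110010000→0 (0)
  3  11100100000→1 (1)
  4  11001000001→1 (1)
  5  10010000011→1 (0)
  6  00100000110→0 (1)
  7  01000001101→0 (0)
  8  10000011010→1 (0)
  9  00000110100→0 (0)
 10  00001101000→0 (0)
 11  00011010000→0 (0)
 12  00110100000→0 (0)
 13  01101000000→0 (0)
 14  11010000000→1 (1)
 15  10100000001→1 (1)
 16  01000000011→0 (1)
 17  10000000111→1 (0)
 18  00000001110→0 (1)
 19  00000011101→0 (0)
 20  00000111010→0 (1)
 21  00001110101→0 (0)
 22  00011101010→0 (1)
 23  00111010101→0 (0)
 24  01110101010→0 (1)
 25  11101010101→1 (1)
 26  11010101011→1 (0)
 27  10101010110→1 (0)
 28  01010101100→0 (0)
 29  10101011000→1 (1)
 30  01010110001→0 (0)
 31  10101100010→1 (0)
 32  01011000100→0 (0)
 33  10110001000→1 (1)
 34  01100010001→0 (0)
 35  11000100010→1 (0)
 36  10001000100→1 (1)
 37  00010001001→0 (0)
 38  00100010010→0 (1)
 39  01000100101→0 (0)
 40  10001001010→1 (0)
 41  00010010100→0 (0)
 42  00100101000→0 (0)
 43  01001010000→0 (0)
 44  10010100000→1 (1)
 45  00101000001→0 (0)
 46  01010000010→0 (1)
 47  10100000101→1 (1)
 48  01000001011→0 (1)
 49  10000010111→1 (0)
 50  00000101110→0 (1)
 51  00001011101→0 (0)
 52  00010111010→0 (1)
 53  00101110101→0 (0)
 54  01011101010→0 (1)
 55  10111010101→1 (1)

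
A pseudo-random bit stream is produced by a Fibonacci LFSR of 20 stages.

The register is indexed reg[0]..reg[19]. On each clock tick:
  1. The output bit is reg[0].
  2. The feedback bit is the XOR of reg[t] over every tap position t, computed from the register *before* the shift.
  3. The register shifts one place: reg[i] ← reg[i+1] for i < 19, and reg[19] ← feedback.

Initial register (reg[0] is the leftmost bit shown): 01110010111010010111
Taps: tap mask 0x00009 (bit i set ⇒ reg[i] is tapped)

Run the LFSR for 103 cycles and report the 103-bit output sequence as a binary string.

0111001011101001011111100101101000101000110010001011011011101000110100000001101011100101000011001101110

tick  register→output (feedback)
  0  01110010111010010111→0 (1)
  1  11100101110100101111→1 (1)
  2  11001011101001011111→1 (1)
  3  10010111010010111111→1 (0)
  4  00101110100101111110→0 (0)
  5  01011101001011111100→0 (1)
  6  10111010010111111001→1 (0)
  7  01110100101111110010→0 (1)
  8  11101001011111100101→1 (1)
  9  11010010111111001011→1 (0)
 10  10100101111110010110→1 (1)
 11  01001011111100101101→0 (0)
 12  10010111111001011010→1 (0)
 13  00101111110010110100→0 (0)
 14  01011111100101101000→0 (1)
 15  10111111001011010001→1 (0)
 16  01111110010110100010→0 (1)
 17  11111100101101000101→1 (0)
 18  11111001011010001010→1 (0)
 19  11110010110100010100→1 (0)
 20  11100101101000101000→1 (1)
 21  11001011010001010001→1 (1)
 22  10010110100010100011→1 (0)
 23  00101101000101000110→0 (0)
 24  01011010001010001100→0 (1)
 25  10110100010100011001→1 (0)
 26  01101000101000110010→0 (0)
 27  11010001010001100100→1 (0)
 28  10100010100011001000→1 (1)
 29  01000101000110010001→0 (0)
 30  10001010001100100010→1 (1)
 31  00010100011001000101→0 (1)
 32  00101000110010001011→0 (0)
 33  01010001100100010110→0 (1)
 34  10100011001000101101→1 (1)
 35  01000110010001011011→0 (0)
 36  10001100100010110110→1 (1)
 37  00011001000101101101→0 (1)
 38  00110010001011011011→0 (1)
 39  01100100010110110111→0 (0)
 40  11001000101101101110→1 (1)
 41  10010001011011011101→1 (0)
 42  00100010110110111010→0 (0)
 43  01000101101101110100→0 (0)
 44  10001011011011101000→1 (1)
 45  00010110110111010001→0 (1)
 46  00101101101110100011→0 (0)
 47  01011011011101000110→0 (1)
 48  10110110111010001101→1 (0)
 49  01101101110100011010→0 (0)
 50  11011011101000110100→1 (0)
 51  10110111010001101000→1 (0)
 52  01101110100011010000→0 (0)
 53  11011101000110100000→1 (0)
 54  10111010001101000000→1 (0)
 55  01110100011010000000→0 (1)
 56  11101000110100000001→1 (1)
 57  11010001101000000011→1 (0)
 58  10100011010000000110→1 (1)
 59  01000110100000001101→0 (0)
 60  10001101000000011010→1 (1)
 61  00011010000000110101→0 (1)
 62  00110100000001101011→0 (1)
 63  01101000000011010111→0 (0)
 64  11010000000110101110→1 (0)
 65  10100000001101011100→1 (1)
 66  01000000011010111001→0 (0)
 67  10000000110101110010→1 (1)
 68  00000001101011100101→0 (0)
 69  00000011010111001010→0 (0)
 70  00000110101110010100→0 (0)
 71  00001101011100101000→0 (0)
 72  00011010111001010000→0 (1)
 73  00110101110010100001→0 (1)
 74  01101011100101000011→0 (0)
 75  11010111001010000110→1 (0)
 76  10101110010100001100→1 (1)
 77  01011100101000011001→0 (1)
 78  10111001010000110011→1 (0)
 79  01110010100001100110→0 (1)
 80  11100101000011001101→1 (1)
 81  11001010000110011011→1 (1)
 82  10010100001100110111→1 (0)
 83  00101000011001101110→0 (0)
 84  01010000110011011100→0 (1)
 85  10100001100110111001→1 (1)
 86  01000011001101110011→0 (0)
 87  10000110011011100110→1 (1)
 88  00001100110111001101→0 (0)
 89  00011001101110011010→0 (1)
 90  00110011011100110101→0 (1)
 91  01100110111001101011→0 (0)
 92  11001101110011010110→1 (1)
 93  10011011100110101101→1 (0)
 94  00110111001101011010→0 (1)
 95  01101110011010110101→0 (0)
 96  11011100110101101010→1 (0)
 97  10111001101011010100→1 (0)
 98  01110011010110101000→0 (1)
 99  11100110101101010001→1 (1)
100  11001101011010100011→1 (1)
101  10011010110101000111→1 (0)
102  00110101101010001110→0 (1)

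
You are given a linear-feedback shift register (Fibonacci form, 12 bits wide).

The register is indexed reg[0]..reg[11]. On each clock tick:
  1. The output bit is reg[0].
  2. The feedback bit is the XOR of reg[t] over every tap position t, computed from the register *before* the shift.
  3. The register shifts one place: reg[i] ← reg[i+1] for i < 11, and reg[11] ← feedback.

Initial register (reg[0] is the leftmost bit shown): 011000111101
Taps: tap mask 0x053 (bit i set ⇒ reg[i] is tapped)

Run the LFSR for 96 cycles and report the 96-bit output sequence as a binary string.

k : reg_k → out_k, fb_k
0: 011000111101 → 0, fb=0
1: 110001111010 → 1, fb=1
2: 100011110101 → 1, fb=1
3: 000111101011 → 0, fb=0
4: 001111010110 → 0, fb=1
5: 011110101101 → 0, fb=1
6: 111101011011 → 1, fb=0
7: 111010110110 → 1, fb=0
8: 110101101100 → 1, fb=1
9: 101011011001 → 1, fb=0
10: 010110110010 → 0, fb=1
11: 101101100101 → 1, fb=0
12: 011011001010 → 0, fb=0
13: 110110010100 → 1, fb=1
14: 101100101001 → 1, fb=0
15: 011001010010 → 0, fb=1
16: 110010100101 → 1, fb=0
17: 100101001010 → 1, fb=1
18: 001010010101 → 0, fb=1
19: 010100101011 → 0, fb=0
20: 101001010110 → 1, fb=1
21: 010010101101 → 0, fb=1
22: 100101011011 → 1, fb=1
23: 001010110111 → 0, fb=0
24: 010101101110 → 0, fb=0
25: 101011011100 → 1, fb=0
26: 010110111000 → 0, fb=1
27: 101101110001 → 1, fb=0
28: 011011100010 → 0, fb=1
29: 110111000101 → 1, fb=1
30: 101110001011 → 1, fb=0
31: 011100010110 → 0, fb=1
32: 111000101101 → 1, fb=1
33: 110001011011 → 1, fb=0
34: 100010110110 → 1, fb=1
35: 000101101101 → 0, fb=1
36: 001011011011 → 0, fb=1
37: 010110110111 → 0, fb=1
38: 101101101111 → 1, fb=0
39: 011011011110 → 0, fb=0
40: 110110111100 → 1, fb=0
41: 101101111000 → 1, fb=0
42: 011011110000 → 0, fb=1
43: 110111100001 → 1, fb=0
44: 101111000010 → 1, fb=0
45: 011110000100 → 0, fb=0
46: 111100001000 → 1, fb=0
47: 111000010000 → 1, fb=0
48: 110000100000 → 1, fb=1
49: 100001000001 → 1, fb=1
50: 000010000011 → 0, fb=1
51: 000100000111 → 0, fb=0
52: 001000001110 → 0, fb=0
53: 010000011100 → 0, fb=1
54: 100000111001 → 1, fb=0
55: 000001110010 → 0, fb=1
56: 000011100101 → 0, fb=0
57: 000111001010 → 0, fb=1
58: 001110010101 → 0, fb=1
59: 011100101011 → 0, fb=0
60: 111001010110 → 1, fb=0
61: 110010101100 → 1, fb=0
62: 100101011000 → 1, fb=1
63: 001010110001 → 0, fb=0
64: 010101100010 → 0, fb=0
65: 101011000100 → 1, fb=0
66: 010110001000 → 0, fb=0
67: 101100010000 → 1, fb=1
68: 011000100001 → 0, fb=0
69: 110001000010 → 1, fb=0
70: 100010000100 → 1, fb=0
71: 000100001000 → 0, fb=0
72: 001000010000 → 0, fb=0
73: 010000100000 → 0, fb=0
74: 100001000000 → 1, fb=1
75: 000010000001 → 0, fb=1
76: 000100000011 → 0, fb=0
77: 001000000110 → 0, fb=0
78: 010000001100 → 0, fb=1
79: 100000011001 → 1, fb=1
80: 000000110011 → 0, fb=1
81: 000001100111 → 0, fb=1
82: 000011001111 → 0, fb=1
83: 000110011111 → 0, fb=1
84: 001100111111 → 0, fb=1
85: 011001111111 → 0, fb=0
86: 110011111110 → 1, fb=0
87: 100111111100 → 1, fb=1
88: 001111111001 → 0, fb=0
89: 011111110010 → 0, fb=1
90: 111111100101 → 1, fb=0
91: 111111001010 → 1, fb=1
92: 111110010101 → 1, fb=1
93: 111100101011 → 1, fb=1
94: 111001010111 → 1, fb=0
95: 110010101110 → 1, fb=0

011000111101011011001010010101101110001011011011110000100000111001010110001000010000001100111111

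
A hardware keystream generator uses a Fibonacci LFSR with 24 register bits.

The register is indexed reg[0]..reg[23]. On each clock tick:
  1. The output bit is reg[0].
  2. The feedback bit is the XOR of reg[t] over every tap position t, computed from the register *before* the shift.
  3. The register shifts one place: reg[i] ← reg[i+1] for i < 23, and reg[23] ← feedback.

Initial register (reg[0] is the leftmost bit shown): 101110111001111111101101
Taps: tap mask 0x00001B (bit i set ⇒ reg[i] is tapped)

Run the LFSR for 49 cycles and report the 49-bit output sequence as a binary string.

1011101110011111111011011010100110100001100000010

k : reg_k → out_k, fb_k
0: 101110111001111111101101 → 1, fb=1
1: 011101110011111111011011 → 0, fb=0
2: 111011100111111110110110 → 1, fb=1
3: 110111001111111101101101 → 1, fb=0
4: 101110011111111011011010 → 1, fb=1
5: 011100111111110110110101 → 0, fb=0
6: 111001111111101101101010 → 1, fb=0
7: 110011111111011011010100 → 1, fb=1
8: 100111111110110110101001 → 1, fb=1
9: 001111111101101101010011 → 0, fb=0
10: 011111111011011010100110 → 0, fb=1
11: 111111110110110101001101 → 1, fb=0
12: 111111101101101010011010 → 1, fb=0
13: 111111011011010100110100 → 1, fb=0
14: 111110110110101001101000 → 1, fb=0
15: 111101101101010011010000 → 1, fb=1
16: 111011011010100110100001 → 1, fb=1
17: 110110110101001101000011 → 1, fb=0
18: 101101101010011010000110 → 1, fb=0
19: 011011010100110100001100 → 0, fb=0
20: 110110101001101000011000 → 1, fb=0
21: 101101010011010000110000 → 1, fb=0
22: 011010100110100001100000 → 0, fb=0
23: 110101001101000011000000 → 1, fb=1
24: 101010011010000110000001 → 1, fb=0
25: 010100110100001100000010 → 0, fb=0
26: 101001101000011000000100 → 1, fb=1
27: 010011010000110000001001 → 0, fb=0
28: 100110100001100000010010 → 1, fb=1
29: 001101000011000000100101 → 0, fb=1
30: 011010000110000001001011 → 0, fb=0
31: 110100001100000010010110 → 1, fb=1
32: 101000011000000100101101 → 1, fb=1
33: 010000110000001001011011 → 0, fb=1
34: 100001100000010010110111 → 1, fb=1
35: 000011000000100101101111 → 0, fb=1
36: 000110000001001011011111 → 0, fb=0
37: 001100000010010110111110 → 0, fb=1
38: 011000000100101101111101 → 0, fb=1
39: 110000001001011011111011 → 1, fb=0
40: 100000010010110111110110 → 1, fb=1
41: 000000100101101111101101 → 0, fb=0
42: 000001001011011111011010 → 0, fb=0
43: 000010010110111110110100 → 0, fb=1
44: 000100101101111101101001 → 0, fb=1
45: 001001011011111011010011 → 0, fb=0
46: 010010110111110110100110 → 0, fb=0
47: 100101101111101101001100 → 1, fb=0
48: 001011011111011010011000 → 0, fb=1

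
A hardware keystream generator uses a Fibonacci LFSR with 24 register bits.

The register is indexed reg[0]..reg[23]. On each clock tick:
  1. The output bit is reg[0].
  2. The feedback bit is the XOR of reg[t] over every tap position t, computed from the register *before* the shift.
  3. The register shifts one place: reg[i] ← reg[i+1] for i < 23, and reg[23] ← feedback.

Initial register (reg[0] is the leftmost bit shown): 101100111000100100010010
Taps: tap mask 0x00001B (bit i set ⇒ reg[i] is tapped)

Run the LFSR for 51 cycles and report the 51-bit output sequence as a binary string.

101100111000100100010010011100000100001010000010000

step | reg (before) | out | fb
   0 | 101100111000100100010010 | 1 | 0
   1 | 011001110001001000100100 | 0 | 1
   2 | 110011100010010001001001 | 1 | 1
   3 | 100111000100100010010011 | 1 | 1
   4 | 001110001001000100100111 | 0 | 0
   5 | 011100010010001001001110 | 0 | 0
   6 | 111000100100010010011100 | 1 | 0
   7 | 110001001000100100111000 | 1 | 0
   8 | 100010010001001001110000 | 1 | 0
   9 | 000100100010010011100000 | 0 | 1
  10 | 001001000100100111000001 | 0 | 0
  11 | 010010001001001110000010 | 0 | 0
  12 | 100100010010011100000100 | 1 | 0
  13 | 001000100100111000001000 | 0 | 0
  14 | 010001001001110000010000 | 0 | 1
  15 | 100010010011100000100001 | 1 | 0
  16 | 000100100111000001000010 | 0 | 1
  17 | 001001001110000010000101 | 0 | 0
  18 | 010010011100000100001010 | 0 | 0
  19 | 100100111000001000010100 | 1 | 0
  20 | 001001110000010000101000 | 0 | 0
  21 | 010011100000100001010000 | 0 | 0
  22 | 100111000001000010100000 | 1 | 1
  23 | 001110000010000101000001 | 0 | 0
  24 | 011100000100001010000010 | 0 | 0
  25 | 111000001000010100000100 | 1 | 0
  26 | 110000010000101000001000 | 1 | 0
  27 | 100000100001010000010000 | 1 | 1
  28 | 000001000010100000100001 | 0 | 0
  29 | 000010000101000001000010 | 0 | 1
  30 | 000100001010000010000101 | 0 | 1
  31 | 001000010100000100001011 | 0 | 0
  32 | 010000101000001000010110 | 0 | 1
  33 | 100001010000010000101101 | 1 | 1
  34 | 000010100000100001011011 | 0 | 1
  35 | 000101000001000010110111 | 0 | 1
  36 | 001010000010000101101111 | 0 | 1
  37 | 010100000100001011011111 | 0 | 0
  38 | 101000001000010110111110 | 1 | 1
  39 | 010000010000101101111101 | 0 | 1
  40 | 100000100001011011111011 | 1 | 1
  41 | 000001000010110111110111 | 0 | 0
  42 | 000010000101101111101110 | 0 | 1
  43 | 000100001011011111011101 | 0 | 1
  44 | 001000010110111110111011 | 0 | 0
  45 | 010000101101111101110110 | 0 | 1
  46 | 100001011011111011101101 | 1 | 1
  47 | 000010110111110111011011 | 0 | 1
  48 | 000101101111101110110111 | 0 | 1
  49 | 001011011111011101101111 | 0 | 1
  50 | 010110111110111011011111 | 0 | 1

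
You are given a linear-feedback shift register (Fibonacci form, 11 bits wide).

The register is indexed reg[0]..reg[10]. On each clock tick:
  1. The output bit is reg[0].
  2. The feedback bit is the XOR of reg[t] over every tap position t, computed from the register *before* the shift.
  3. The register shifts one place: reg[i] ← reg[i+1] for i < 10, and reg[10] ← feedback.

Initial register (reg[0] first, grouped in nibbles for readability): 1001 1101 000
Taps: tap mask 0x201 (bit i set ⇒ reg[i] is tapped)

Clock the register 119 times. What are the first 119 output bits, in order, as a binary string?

10011101000101100010100011111011111001101100111100011110011111001111001101001101001000011101000000110111111110001100110

k : reg_k → out_k, fb_k
0: 10011101000 → 1, fb=1
1: 00111010001 → 0, fb=0
2: 01110100010 → 0, fb=1
3: 11101000101 → 1, fb=1
4: 11010001011 → 1, fb=0
5: 10100010110 → 1, fb=0
6: 01000101100 → 0, fb=0
7: 10001011000 → 1, fb=1
8: 00010110001 → 0, fb=0
9: 00101100010 → 0, fb=1
10: 01011000101 → 0, fb=0
11: 10110001010 → 1, fb=0
12: 01100010100 → 0, fb=0
13: 11000101000 → 1, fb=1
14: 10001010001 → 1, fb=1
15: 00010100011 → 0, fb=1
16: 00101000111 → 0, fb=1
17: 01010001111 → 0, fb=1
18: 10100011111 → 1, fb=0
19: 01000111110 → 0, fb=1
20: 10001111101 → 1, fb=1
21: 00011111011 → 0, fb=1
22: 00111110111 → 0, fb=1
23: 01111101111 → 0, fb=1
24: 11111011111 → 1, fb=0
25: 11110111110 → 1, fb=0
26: 11101111100 → 1, fb=1
27: 11011111001 → 1, fb=1
28: 10111110011 → 1, fb=0
29: 01111100110 → 0, fb=1
30: 11111001101 → 1, fb=1
31: 11110011011 → 1, fb=0
32: 11100110110 → 1, fb=0
33: 11001101100 → 1, fb=1
34: 10011011001 → 1, fb=1
35: 00110110011 → 0, fb=1
36: 01101100111 → 0, fb=1
37: 11011001111 → 1, fb=0
38: 10110011110 → 1, fb=0
39: 01100111100 → 0, fb=0
40: 11001111000 → 1, fb=1
41: 10011110001 → 1, fb=1
42: 00111100011 → 0, fb=1
43: 01111000111 → 0, fb=1
44: 11110001111 → 1, fb=0
45: 11100011110 → 1, fb=0
46: 11000111100 → 1, fb=1
47: 10001111001 → 1, fb=1
48: 00011110011 → 0, fb=1
49: 00111100111 → 0, fb=1
50: 01111001111 → 0, fb=1
51: 11110011111 → 1, fb=0
52: 11100111110 → 1, fb=0
53: 11001111100 → 1, fb=1
54: 10011111001 → 1, fb=1
55: 00111110011 → 0, fb=1
56: 01111100111 → 0, fb=1
57: 11111001111 → 1, fb=0
58: 11110011110 → 1, fb=0
59: 11100111100 → 1, fb=1
60: 11001111001 → 1, fb=1
61: 10011110011 → 1, fb=0
62: 00111100110 → 0, fb=1
63: 01111001101 → 0, fb=0
64: 11110011010 → 1, fb=0
65: 11100110100 → 1, fb=1
66: 11001101001 → 1, fb=1
67: 10011010011 → 1, fb=0
68: 00110100110 → 0, fb=1
69: 01101001101 → 0, fb=0
70: 11010011010 → 1, fb=0
71: 10100110100 → 1, fb=1
72: 01001101001 → 0, fb=0
73: 10011010010 → 1, fb=0
74: 00110100100 → 0, fb=0
75: 01101001000 → 0, fb=0
76: 11010010000 → 1, fb=1
77: 10100100001 → 1, fb=1
78: 01001000011 → 0, fb=1
79: 10010000111 → 1, fb=0
80: 00100001110 → 0, fb=1
81: 01000011101 → 0, fb=0
82: 10000111010 → 1, fb=0
83: 00001110100 → 0, fb=0
84: 00011101000 → 0, fb=0
85: 00111010000 → 0, fb=0
86: 01110100000 → 0, fb=0
87: 11101000000 → 1, fb=1
88: 11010000001 → 1, fb=1
89: 10100000011 → 1, fb=0
90: 01000000110 → 0, fb=1
91: 10000001101 → 1, fb=1
92: 00000011011 → 0, fb=1
93: 00000110111 → 0, fb=1
94: 00001101111 → 0, fb=1
95: 00011011111 → 0, fb=1
96: 00110111111 → 0, fb=1
97: 01101111111 → 0, fb=1
98: 11011111111 → 1, fb=0
99: 10111111110 → 1, fb=0
100: 01111111100 → 0, fb=0
101: 11111111000 → 1, fb=1
102: 11111110001 → 1, fb=1
103: 11111100011 → 1, fb=0
104: 11111000110 → 1, fb=0
105: 11110001100 → 1, fb=1
106: 11100011001 → 1, fb=1
107: 11000110011 → 1, fb=0
108: 10001100110 → 1, fb=0
109: 00011001100 → 0, fb=0
110: 00110011000 → 0, fb=0
111: 01100110000 → 0, fb=0
112: 11001100000 → 1, fb=1
113: 10011000001 → 1, fb=1
114: 00110000011 → 0, fb=1
115: 01100000111 → 0, fb=1
116: 11000001111 → 1, fb=0
117: 10000011110 → 1, fb=0
118: 00000111100 → 0, fb=0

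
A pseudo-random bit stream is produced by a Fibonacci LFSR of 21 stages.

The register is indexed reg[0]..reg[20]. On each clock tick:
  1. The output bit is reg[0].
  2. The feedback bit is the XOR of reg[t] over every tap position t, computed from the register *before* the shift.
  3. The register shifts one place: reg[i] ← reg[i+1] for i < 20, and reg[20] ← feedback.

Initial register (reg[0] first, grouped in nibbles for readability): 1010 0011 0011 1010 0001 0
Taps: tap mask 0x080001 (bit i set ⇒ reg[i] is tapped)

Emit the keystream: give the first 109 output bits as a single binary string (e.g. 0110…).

step | reg (before) | out | fb
   0 | 101000110011101000010 | 1 | 0
   1 | 010001100111010000100 | 0 | 0
   2 | 100011001110100001000 | 1 | 1
   3 | 000110011101000010001 | 0 | 0
   4 | 001100111010000100010 | 0 | 1
   5 | 011001110100001000101 | 0 | 0
   6 | 110011101000010001010 | 1 | 0
   7 | 100111010000100010100 | 1 | 1
   8 | 001110100001000101001 | 0 | 0
   9 | 011101000010001010010 | 0 | 1
  10 | 111010000100010100101 | 1 | 1
  11 | 110100001000101001011 | 1 | 0
  12 | 101000010001010010110 | 1 | 0
  13 | 010000100010100101100 | 0 | 0
  14 | 100001000101001011000 | 1 | 1
  15 | 000010001010010110001 | 0 | 0
  16 | 000100010100101100010 | 0 | 1
  17 | 001000101001011000101 | 0 | 0
  18 | 010001010010110001010 | 0 | 1
  19 | 100010100101100010101 | 1 | 1
  20 | 000101001011000101011 | 0 | 1
  21 | 001010010110001010111 | 0 | 1
  22 | 010100101100010101111 | 0 | 1
  23 | 101001011000101011111 | 1 | 0
  24 | 010010110001010111110 | 0 | 1
  25 | 100101100010101111101 | 1 | 1
  26 | 001011000101011111011 | 0 | 1
  27 | 010110001010111110111 | 0 | 1
  28 | 101100010101111101111 | 1 | 0
  29 | 011000101011111011110 | 0 | 1
  30 | 110001010111110111101 | 1 | 1
  31 | 100010101111101111011 | 1 | 0
  32 | 000101011111011110110 | 0 | 1
  33 | 001010111110111101101 | 0 | 0
  34 | 010101111101111011010 | 0 | 1
  35 | 101011111011110110101 | 1 | 1
  36 | 010111110111101101011 | 0 | 1
  37 | 101111101111011010111 | 1 | 0
  38 | 011111011110110101110 | 0 | 1
  39 | 111110111101101011101 | 1 | 1
  40 | 111101111011010111011 | 1 | 0
  41 | 111011110110101110110 | 1 | 0
  42 | 110111101101011101100 | 1 | 1
  43 | 101111011010111011001 | 1 | 1
  44 | 011110110101110110011 | 0 | 1
  45 | 111101101011101100111 | 1 | 0
  46 | 111011010111011001110 | 1 | 0
  47 | 110110101110110011100 | 1 | 1
  48 | 101101011101100111001 | 1 | 1
  49 | 011010111011001110011 | 0 | 1
  50 | 110101110110011100111 | 1 | 0
  51 | 101011101100111001110 | 1 | 0
  52 | 010111011001110011100 | 0 | 0
  53 | 101110110011100111000 | 1 | 1
  54 | 011101100111001110001 | 0 | 0
  55 | 111011001110011100010 | 1 | 0
  56 | 110110011100111000100 | 1 | 1
  57 | 101100111001110001001 | 1 | 1
  58 | 011001110011100010011 | 0 | 1
  59 | 110011100111000100111 | 1 | 0
  60 | 100111001110001001110 | 1 | 0
  61 | 001110011100010011100 | 0 | 0
  62 | 011100111000100111000 | 0 | 0
  63 | 111001110001001110000 | 1 | 1
  64 | 110011100010011100001 | 1 | 1
  65 | 100111000100111000011 | 1 | 0
  66 | 001110001001110000110 | 0 | 1
  67 | 011100010011100001101 | 0 | 0
  68 | 111000100111000011010 | 1 | 0
  69 | 110001001110000110100 | 1 | 1
  70 | 100010011100001101001 | 1 | 1
  71 | 000100111000011010011 | 0 | 1
  72 | 001001110000110100111 | 0 | 1
  73 | 010011100001101001111 | 0 | 1
  74 | 100111000011010011111 | 1 | 0
  75 | 001110000110100111110 | 0 | 1
  76 | 011100001101001111101 | 0 | 0
  77 | 111000011010011111010 | 1 | 0
  78 | 110000110100111110100 | 1 | 1
  79 | 100001101001111101001 | 1 | 1
  80 | 000011010011111010011 | 0 | 1
  81 | 000110100111110100111 | 0 | 1
  82 | 001101001111101001111 | 0 | 1
  83 | 011010011111010011111 | 0 | 1
  84 | 110100111110100111111 | 1 | 0
  85 | 101001111101001111110 | 1 | 0
  86 | 010011111010011111100 | 0 | 0
  87 | 100111110100111111000 | 1 | 1
  88 | 001111101001111110001 | 0 | 0
  89 | 011111010011111100010 | 0 | 1
  90 | 111110100111111000101 | 1 | 1
  91 | 111101001111110001011 | 1 | 0
  92 | 111010011111100010110 | 1 | 0
  93 | 110100111111000101100 | 1 | 1
  94 | 101001111110001011001 | 1 | 1
  95 | 010011111100010110011 | 0 | 1
  96 | 100111111000101100111 | 1 | 0
  97 | 001111110001011001110 | 0 | 1
  98 | 011111100010110011101 | 0 | 0
  99 | 111111000101100111010 | 1 | 0
 100 | 111110001011001110100 | 1 | 1
 101 | 111100010110011101001 | 1 | 1
 102 | 111000101100111010011 | 1 | 0
 103 | 110001011001110100110 | 1 | 0
 104 | 100010110011101001100 | 1 | 1
 105 | 000101100111010011001 | 0 | 0
 106 | 001011001110100110010 | 0 | 1
 107 | 010110011101001100101 | 0 | 0
 108 | 101100111010011001010 | 1 | 0

1010001100111010000100010100101100010101111101111011010111011001110011100010011100001101001111101001111110001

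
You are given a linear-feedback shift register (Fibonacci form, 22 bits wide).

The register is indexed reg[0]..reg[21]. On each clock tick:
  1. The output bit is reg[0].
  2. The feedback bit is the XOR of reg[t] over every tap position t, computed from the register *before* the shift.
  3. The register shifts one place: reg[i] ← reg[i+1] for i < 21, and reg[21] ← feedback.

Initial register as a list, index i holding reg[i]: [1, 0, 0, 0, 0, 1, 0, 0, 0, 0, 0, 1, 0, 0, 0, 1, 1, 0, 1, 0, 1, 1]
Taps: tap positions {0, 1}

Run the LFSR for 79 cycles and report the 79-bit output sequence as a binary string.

tick  register→output (feedback)
  0  1000010000010001101011→1 (1)
  1  0000100000100011010111→0 (0)
  2  0001000001000110101110→0 (0)
  3  0010000010001101011100→0 (0)
  4  0100000100011010111000→0 (1)
  5  1000001000110101110001→1 (1)
  6  0000010001101011100011→0 (0)
  7  0000100011010111000110→0 (0)
  8  0001000110101110001100→0 (0)
  9  0010001101011100011000→0 (0)
 10  0100011010111000110000→0 (1)
 11  1000110101110001100001→1 (1)
 12  0001101011100011000011→0 (0)
 13  0011010111000110000110→0 (0)
 14  0110101110001100001100→0 (1)
 15  1101011100011000011001→1 (0)
 16  1010111000110000110010→1 (1)
 17  0101110001100001100101→0 (1)
 18  1011100011000011001011→1 (1)
 19  0111000110000110010111→0 (1)
 20  1110001100001100101111→1 (0)
 21  1100011000011001011110→1 (0)
 22  1000110000110010111100→1 (1)
 23  0001100001100101111001→0 (0)
 24  0011000011001011110010→0 (0)
 25  0110000110010111100100→0 (1)
 26  1100001100101111001001→1 (0)
 27  1000011001011110010010→1 (1)
 28  0000110010111100100101→0 (0)
 29  0001100101111001001010→0 (0)
 30  0011001011110010010100→0 (0)
 31  0110010111100100101000→0 (1)
 32  1100101111001001010001→1 (0)
 33  1001011110010010100010→1 (1)
 34  0010111100100101000101→0 (0)
 35  0101111001001010001010→0 (1)
 36  1011110010010100010101→1 (1)
 37  0111100100101000101011→0 (1)
 38  1111001001010001010111→1 (0)
 39  1110010010100010101110→1 (0)
 40  1100100101000101011100→1 (0)
 41  1001001010001010111000→1 (1)
 42  0010010100010101110001→0 (0)
 43  0100101000101011100010→0 (1)
 44  1001010001010111000101→1 (1)
 45  0010100010101110001011→0 (0)
 46  0101000101011100010110→0 (1)
 47  1010001010111000101101→1 (1)
 48  0100010101110001011011→0 (1)
 49  1000101011100010110111→1 (1)
 50  0001010111000101101111→0 (0)
 51  0010101110001011011110→0 (0)
 52  0101011100010110111100→0 (1)
 53  1010111000101101111001→1 (1)
 54  0101110001011011110011→0 (1)
 55  1011100010110111100111→1 (1)
 56  0111000101101111001111→0 (1)
 57  1110001011011110011111→1 (0)
 58  1100010110111100111110→1 (0)
 59  1000101101111001111100→1 (1)
 60  0001011011110011111001→0 (0)
 61  0010110111100111110010→0 (0)
 62  0101101111001111100100→0 (1)
 63  1011011110011111001001→1 (1)
 64  0110111100111110010011→0 (1)
 65  1101111001111100100111→1 (0)
 66  1011110011111001001110→1 (1)
 67  0111100111110010011101→0 (1)
 68  1111001111100100111011→1 (0)
 69  1110011111001001110110→1 (0)
 70  1100111110010011101100→1 (0)
 71  1001111100100111011000→1 (1)
 72  0011111001001110110001→0 (0)
 73  0111110010011101100010→0 (1)
 74  1111100100111011000101→1 (0)
 75  1111001001110110001010→1 (0)
 76  1110010011101100010100→1 (0)
 77  1100100111011000101000→1 (0)
 78  1001001110110001010000→1 (1)

1000010000010001101011100011000011001011110010010100010101110001011011110011111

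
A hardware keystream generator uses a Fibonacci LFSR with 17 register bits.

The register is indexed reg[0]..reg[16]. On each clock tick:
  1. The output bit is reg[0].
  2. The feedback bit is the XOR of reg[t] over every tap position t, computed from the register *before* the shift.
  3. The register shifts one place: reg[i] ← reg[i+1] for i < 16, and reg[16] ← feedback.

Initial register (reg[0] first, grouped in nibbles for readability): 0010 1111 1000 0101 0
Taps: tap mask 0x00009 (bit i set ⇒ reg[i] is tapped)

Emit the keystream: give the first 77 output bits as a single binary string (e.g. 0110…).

00101111100001010010100111010110001100111011001111010111000101101011011111010

k : reg_k → out_k, fb_k
0: 00101111100001010 → 0, fb=0
1: 01011111000010100 → 0, fb=1
2: 10111110000101001 → 1, fb=0
3: 01111100001010010 → 0, fb=1
4: 11111000010100101 → 1, fb=0
5: 11110000101001010 → 1, fb=0
6: 11100001010010100 → 1, fb=1
7: 11000010100101001 → 1, fb=1
8: 10000101001010011 → 1, fb=1
9: 00001010010100111 → 0, fb=0
10: 00010100101001110 → 0, fb=1
11: 00101001010011101 → 0, fb=0
12: 01010010100111010 → 0, fb=1
13: 10100101001110101 → 1, fb=1
14: 01001010011101011 → 0, fb=0
15: 10010100111010110 → 1, fb=0
16: 00101001110101100 → 0, fb=0
17: 01010011101011000 → 0, fb=1
18: 10100111010110001 → 1, fb=1
19: 01001110101100011 → 0, fb=0
20: 10011101011000110 → 1, fb=0
21: 00111010110001100 → 0, fb=1
22: 01110101100011001 → 0, fb=1
23: 11101011000110011 → 1, fb=1
24: 11010110001100111 → 1, fb=0
25: 10101100011001110 → 1, fb=1
26: 01011000110011101 → 0, fb=1
27: 10110001100111011 → 1, fb=0
28: 01100011001110110 → 0, fb=0
29: 11000110011101100 → 1, fb=1
30: 10001100111011001 → 1, fb=1
31: 00011001110110011 → 0, fb=1
32: 00110011101100111 → 0, fb=1
33: 01100111011001111 → 0, fb=0
34: 11001110110011110 → 1, fb=1
35: 10011101100111101 → 1, fb=0
36: 00111011001111010 → 0, fb=1
37: 01110110011110101 → 0, fb=1
38: 11101100111101011 → 1, fb=1
39: 11011001111010111 → 1, fb=0
40: 10110011110101110 → 1, fb=0
41: 01100111101011100 → 0, fb=0
42: 11001111010111000 → 1, fb=1
43: 10011110101110001 → 1, fb=0
44: 00111101011100010 → 0, fb=1
45: 01111010111000101 → 0, fb=1
46: 11110101110001011 → 1, fb=0
47: 11101011100010110 → 1, fb=1
48: 11010111000101101 → 1, fb=0
49: 10101110001011010 → 1, fb=1
50: 01011100010110101 → 0, fb=1
51: 10111000101101011 → 1, fb=0
52: 01110001011010110 → 0, fb=1
53: 11100010110101101 → 1, fb=1
54: 11000101101011011 → 1, fb=1
55: 10001011010110111 → 1, fb=1
56: 00010110101101111 → 0, fb=1
57: 00101101011011111 → 0, fb=0
58: 01011010110111110 → 0, fb=1
59: 10110101101111101 → 1, fb=0
60: 01101011011111010 → 0, fb=0
61: 11010110111110100 → 1, fb=0
62: 10101101111101000 → 1, fb=1
63: 01011011111010001 → 0, fb=1
64: 10110111110100011 → 1, fb=0
65: 01101111101000110 → 0, fb=0
66: 11011111010001100 → 1, fb=0
67: 10111110100011000 → 1, fb=0
68: 01111101000110000 → 0, fb=1
69: 11111010001100001 → 1, fb=0
70: 11110100011000010 → 1, fb=0
71: 11101000110000100 → 1, fb=1
72: 11010001100001001 → 1, fb=0
73: 10100011000010010 → 1, fb=1
74: 01000110000100101 → 0, fb=0
75: 10001100001001010 → 1, fb=1
76: 00011000010010101 → 0, fb=1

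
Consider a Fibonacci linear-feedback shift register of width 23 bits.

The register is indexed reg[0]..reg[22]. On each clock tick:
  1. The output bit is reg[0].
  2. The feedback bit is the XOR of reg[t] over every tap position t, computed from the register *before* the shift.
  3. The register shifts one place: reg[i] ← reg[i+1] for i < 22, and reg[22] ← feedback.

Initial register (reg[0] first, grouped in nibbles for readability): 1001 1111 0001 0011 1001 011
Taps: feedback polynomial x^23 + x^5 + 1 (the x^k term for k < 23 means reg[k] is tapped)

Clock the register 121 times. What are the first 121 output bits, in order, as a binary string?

tick  register→output (feedback)
  0  10011111000100111001011→1 (0)
  1  00111110001001110010110→0 (1)
  2  01111100010011100101101→0 (1)
  3  11111000100111001011011→1 (1)
  4  11110001001110010110111→1 (1)
  5  11100010011100101101111→1 (1)
  6  11000100111001011011111→1 (0)
  7  10001001110010110111110→1 (1)
  8  00010011100101101111101→0 (0)
  9  00100111001011011111010→0 (1)
 10  01001110010110111110101→0 (1)
 11  10011100101101111101011→1 (0)
 12  00111001011011111010110→0 (0)
 13  01110010110111110101100→0 (0)
 14  11100101101111101011000→1 (0)
 15  11001011011111010110000→1 (1)
 16  10010110111110101100001→1 (0)
 17  00101101111101011000010→0 (1)
 18  01011011111010110000101→0 (0)
 19  10110111110101100001010→1 (0)
 20  01101111101011000010100→0 (1)
 21  11011111010110000101001→1 (0)
 22  10111110101100001010010→1 (0)
 23  01111101011000010100100→0 (1)
 24  11111010110000101001001→1 (1)
 25  11110101100001010010011→1 (0)
 26  11101011000010100100110→1 (1)
 27  11010110000101001001101→1 (0)
 28  10101100001010010011010→1 (0)
 29  01011000010100100110100→0 (0)
 30  10110000101001001101000→1 (1)
 31  01100001010010011010001→0 (0)
 32  11000010100100110100010→1 (1)
 33  10000101001001101000101→1 (0)
 34  00001010010011010001010→0 (0)
 35  00010100100110100010100→0 (1)
 36  00101001001101000101001→0 (0)
 37  01010010011010001010010→0 (0)
 38  10100100110100010100100→1 (0)
 39  01001001101000101001000→0 (0)
 40  10010011010001010010000→1 (1)
 41  00100110100010100100001→0 (1)
 42  01001101000101001000011→0 (1)
 43  10011010001010010000111→1 (1)
 44  00110100010100100001111→0 (1)
 45  01101000101001000011111→0 (0)
 46  11010001010010000111110→1 (1)
 47  10100010100100001111101→1 (1)
 48  01000101001000011111011→0 (1)
 49  10001010010000111110111→1 (1)
 50  00010100100001111101111→0 (1)
 51  00101001000011111011111→0 (0)
 52  01010010000111110111110→0 (0)
 53  10100100001111101111100→1 (0)
 54  01001000011111011111000→0 (0)
 55  10010000111110111110000→1 (1)
 56  00100001111101111100001→0 (0)
 57  01000011111011111000010→0 (0)
 58  10000111110111110000100→1 (0)
 59  00001111101111100001000→0 (1)
 60  00011111011111000010001→0 (1)
 61  00111110111110000100011→0 (1)
 62  01111101111100001000111→0 (1)
 63  11111011111000010001111→1 (1)
 64  11110111110000100011111→1 (0)
 65  11101111100001000111110→1 (0)
 66  11011111000010001111100→1 (0)
 67  10111110000100011111000→1 (0)
 68  01111100001000111110000→0 (1)
 69  11111000010001111100001→1 (1)
 70  11110000100011111000011→1 (1)
 71  11100001000111110000111→1 (1)
 72  11000010001111100001111→1 (1)
 73  10000100011111000011111→1 (0)
 74  00001000111110000111110→0 (0)
 75  00010001111100001111100→0 (0)
 76  00100011111000011111000→0 (0)
 77  01000111110000111110000→0 (1)
 78  10001111100001111100001→1 (0)
 79  00011111000011111000010→0 (1)
 80  00111110000111110000101→0 (1)
 81  01111100001111100001011→0 (1)
 82  11111000011111000010111→1 (1)
 83  11110000111110000101111→1 (1)
 84  11100001111100001011111→1 (1)
 85  11000011111000010111111→1 (1)
 86  10000111110000101111111→1 (0)
 87  00001111100001011111110→0 (1)
 88  00011111000010111111101→0 (1)
 89  00111110000101111111011→0 (1)
 90  01111100001011111110111→0 (1)
 91  11111000010111111101111→1 (1)
 92  11110000101111111011111→1 (1)
 93  11100001011111110111111→1 (1)
 94  11000010111111101111111→1 (1)
 95  10000101111111011111111→1 (0)
 96  00001011111110111111110→0 (0)
 97  00010111111101111111100→0 (1)
 98  00101111111011111111001→0 (1)
 99  01011111110111111110011→0 (1)
100  10111111101111111100111→1 (0)
101  01111111011111111001110→0 (1)
102  11111110111111110011101→1 (0)
103  11111101111111100111010→1 (0)
104  11111011111111001110100→1 (1)
105  11110111111110011101001→1 (0)
106  11101111111100111010010→1 (0)
107  11011111111001110100100→1 (0)
108  10111111110011101001000→1 (0)
109  01111111100111010010000→0 (1)
110  11111111001110100100001→1 (0)
111  11111110011101001000010→1 (0)
112  11111100111010010000100→1 (0)
113  11111001110100100001000→1 (1)
114  11110011101001000010001→1 (1)
115  11100111010010000100011→1 (0)
116  11001110100100001000110→1 (0)
117  10011101001000010001100→1 (0)
118  00111010010000100011000→0 (0)
119  01110100100001000110000→0 (1)
120  11101001000010001100001→1 (1)

1001111100010011100101101111101011000010100100110100010100100001111101111100001000111110000111110000101111111011111111001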